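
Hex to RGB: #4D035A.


4D → 77 (R)
03 → 3 (G)
5A → 90 (B)
= RGB(77, 3, 90)


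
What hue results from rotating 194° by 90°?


New hue = (H + rotation) mod 360
New hue = (194 + 90) mod 360
= 284 mod 360
= 284°


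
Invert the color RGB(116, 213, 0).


Invert: (255-R, 255-G, 255-B)
R: 255-116 = 139
G: 255-213 = 42
B: 255-0 = 255
= RGB(139, 42, 255)


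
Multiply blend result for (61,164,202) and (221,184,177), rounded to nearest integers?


Multiply: C = A×B/255, rounded to nearest integer
R: 61×221/255 = 13481/255 ≈ 52.867 → 53
G: 164×184/255 = 30176/255 ≈ 118.337 → 118
B: 202×177/255 = 35754/255 ≈ 140.212 → 140
= RGB(53, 118, 140)


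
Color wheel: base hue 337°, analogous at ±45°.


Base hue: 337°
Left analog: (337 - 45) mod 360 = 292°
Right analog: (337 + 45) mod 360 = 22°
Analogous hues = 292° and 22°


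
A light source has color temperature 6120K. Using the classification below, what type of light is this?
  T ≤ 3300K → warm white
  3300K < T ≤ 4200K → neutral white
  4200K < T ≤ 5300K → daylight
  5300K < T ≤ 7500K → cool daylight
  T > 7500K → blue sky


Temperature: 6120K
5300K < 6120K ≤ 7500K → cool daylight
Classification: cool daylight


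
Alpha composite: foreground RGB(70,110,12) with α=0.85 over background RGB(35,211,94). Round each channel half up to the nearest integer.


C = α×F + (1-α)×B, with 1-α = 0.15
R: 0.85×70 + 0.15×35 = 59.50 + 5.25 = 64.75 → 65
G: 0.85×110 + 0.15×211 = 93.50 + 31.65 = 125.15 → 125
B: 0.85×12 + 0.15×94 = 10.20 + 14.10 = 24.30 → 24
= RGB(65, 125, 24)


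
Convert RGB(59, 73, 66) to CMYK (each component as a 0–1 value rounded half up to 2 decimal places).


R'=59/255≈0.2314, G'=73/255≈0.2863, B'=66/255≈0.2588
K = 1 - max(R',G',B') = 1 - 73/255 = 182/255 = 0.71372… → 0.71
(1-R'-K)/(1-K) simplifies to (max-R)/max with max = 73:
C = (73-59)/73 = 14/73 = 0.19178… → 0.19
M = (73-73)/73 = 0/73 = 0 → 0.00
Y = (73-66)/73 = 7/73 = 0.09589… → 0.10
= CMYK(0.19, 0.00, 0.10, 0.71)


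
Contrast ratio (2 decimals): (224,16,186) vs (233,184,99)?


Linearize each sRGB channel c=v/255: c/12.92 if c ≤ 0.04045 else ((c+0.055)/1.055)^2.4
L = 0.2126×R_lin + 0.7152×G_lin + 0.0722×B_lin
Color 1 (224,16,186):
  R=224: 224/255≈0.8784 > 0.04045 → ((0.8784+0.055)/1.055)^2.4 ≈ 0.74540
  G=16: 16/255≈0.0627 > 0.04045 → ((0.0627+0.055)/1.055)^2.4 ≈ 0.00518
  B=186: 186/255≈0.7294 > 0.04045 → ((0.7294+0.055)/1.055)^2.4 ≈ 0.49102
  L1 = 0.2126×0.74540 + 0.7152×0.00518 + 0.0722×0.49102 ≈ 0.19763
Color 2 (233,184,99):
  R=233: 233/255≈0.9137 > 0.04045 → ((0.9137+0.055)/1.055)^2.4 ≈ 0.81485
  G=184: 184/255≈0.7216 > 0.04045 → ((0.7216+0.055)/1.055)^2.4 ≈ 0.47932
  B=99: 99/255≈0.3882 > 0.04045 → ((0.3882+0.055)/1.055)^2.4 ≈ 0.12477
  L2 = 0.2126×0.81485 + 0.7152×0.47932 + 0.0722×0.12477 ≈ 0.52505
Lighter = 0.52505, Darker = 0.19763
Ratio = (L_lighter + 0.05) / (L_darker + 0.05)
Ratio = (0.52505 + 0.05) / (0.19763 + 0.05) = 0.57505 / 0.24763 ≈ 2.3222
Ratio ≈ 2.32:1


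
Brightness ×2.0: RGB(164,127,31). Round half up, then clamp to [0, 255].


Multiply each channel by 2.0, round half up, clamp to [0, 255]
R: 164×2.0 = 328 → clamp → 255
G: 127×2.0 = 254
B: 31×2.0 = 62
= RGB(255, 254, 62)


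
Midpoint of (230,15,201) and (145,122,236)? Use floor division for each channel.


Midpoint: each channel = ⌊(C₁+C₂)/2⌋
R: ⌊(230+145)/2⌋ = 187
G: ⌊(15+122)/2⌋ = 68
B: ⌊(201+236)/2⌋ = 218
= RGB(187, 68, 218)


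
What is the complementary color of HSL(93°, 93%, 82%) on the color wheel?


Complement = opposite side of color wheel = hue + 180°
H' = (93 + 180) mod 360 = 273°
S and L unchanged.
= HSL(273°, 93%, 82%)


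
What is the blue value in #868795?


Color: #868795
R = 86 = 134
G = 87 = 135
B = 95 = 149
Blue = 149


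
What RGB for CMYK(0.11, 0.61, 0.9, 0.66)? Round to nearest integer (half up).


R = 255 × (1-C) × (1-K) = 255 × 0.89 × 0.34 = 77.163 → 77
G = 255 × (1-M) × (1-K) = 255 × 0.39 × 0.34 = 33.813 → 34
B = 255 × (1-Y) × (1-K) = 255 × 0.10 × 0.34 = 8.67 → 9
= RGB(77, 34, 9)


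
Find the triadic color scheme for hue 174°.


Triadic: equally spaced at 120° intervals
H1 = 174°
H2 = (174 + 120) mod 360 = 294°
H3 = (174 + 240) mod 360 = 54°
Triadic = 174°, 294°, 54°


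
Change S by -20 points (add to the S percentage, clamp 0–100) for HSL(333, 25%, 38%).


Original S = 25%
Adjustment = -20 percentage points
New S = 25 + (-20) = 5
Clamp to [0, 100] → 5
= HSL(333°, 5%, 38%)


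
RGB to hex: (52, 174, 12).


R = 52 → 34 (hex)
G = 174 → AE (hex)
B = 12 → 0C (hex)
Hex = #34AE0C


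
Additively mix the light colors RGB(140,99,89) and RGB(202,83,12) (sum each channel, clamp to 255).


Additive: each channel = min(255, C₁+C₂)
R: 140+202 = 342 → 255
G: 99+83 = 182 → 182
B: 89+12 = 101 → 101
= RGB(255, 182, 101)


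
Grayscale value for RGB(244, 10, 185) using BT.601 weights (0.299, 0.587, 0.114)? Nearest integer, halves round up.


Gray = 0.299×R + 0.587×G + 0.114×B
Gray = 0.299×244 + 0.587×10 + 0.114×185
Gray = 72.956 + 5.870 + 21.090
Gray = 99.916 → round half up → 100
Gray = 100


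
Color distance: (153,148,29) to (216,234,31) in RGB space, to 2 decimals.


d = √[(R₁-R₂)² + (G₁-G₂)² + (B₁-B₂)²]
d = √[(153-216)² + (148-234)² + (29-31)²]
d = √[3969 + 7396 + 4]
d = √11369
d ≈ 106.63


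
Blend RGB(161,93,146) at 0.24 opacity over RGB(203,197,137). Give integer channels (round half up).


C = α×F + (1-α)×B, with 1-α = 0.76
R: 0.24×161 + 0.76×203 = 38.64 + 154.28 = 192.92 → 193
G: 0.24×93 + 0.76×197 = 22.32 + 149.72 = 172.04 → 172
B: 0.24×146 + 0.76×137 = 35.04 + 104.12 = 139.16 → 139
= RGB(193, 172, 139)


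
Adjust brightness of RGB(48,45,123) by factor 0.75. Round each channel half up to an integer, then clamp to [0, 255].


Multiply each channel by 0.75, round half up, clamp to [0, 255]
R: 48×0.75 = 36
G: 45×0.75 = 33.75 → round → 34
B: 123×0.75 = 92.25 → round → 92
= RGB(36, 34, 92)


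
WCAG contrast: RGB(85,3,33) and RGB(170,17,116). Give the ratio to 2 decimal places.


Linearize each sRGB channel c=v/255: c/12.92 if c ≤ 0.04045 else ((c+0.055)/1.055)^2.4
L = 0.2126×R_lin + 0.7152×G_lin + 0.0722×B_lin
Color 1 (85,3,33):
  R=85: 85/255≈0.3333 > 0.04045 → ((0.3333+0.055)/1.055)^2.4 ≈ 0.09084
  G=3: 3/255≈0.0118 ≤ 0.04045 → 0.0118/12.92 ≈ 0.00091
  B=33: 33/255≈0.1294 > 0.04045 → ((0.1294+0.055)/1.055)^2.4 ≈ 0.01521
  L1 = 0.2126×0.09084 + 0.7152×0.00091 + 0.0722×0.01521 ≈ 0.02106
Color 2 (170,17,116):
  R=170: 170/255≈0.6667 > 0.04045 → ((0.6667+0.055)/1.055)^2.4 ≈ 0.40198
  G=17: 17/255≈0.0667 > 0.04045 → ((0.0667+0.055)/1.055)^2.4 ≈ 0.00561
  B=116: 116/255≈0.4549 > 0.04045 → ((0.4549+0.055)/1.055)^2.4 ≈ 0.17465
  L2 = 0.2126×0.40198 + 0.7152×0.00561 + 0.0722×0.17465 ≈ 0.10208
Lighter = 0.10208, Darker = 0.02106
Ratio = (L_lighter + 0.05) / (L_darker + 0.05)
Ratio = (0.10208 + 0.05) / (0.02106 + 0.05) = 0.15208 / 0.07106 ≈ 2.1401
Ratio ≈ 2.14:1


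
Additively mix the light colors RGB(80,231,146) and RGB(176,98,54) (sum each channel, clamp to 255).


Additive: each channel = min(255, C₁+C₂)
R: 80+176 = 256 → 255
G: 231+98 = 329 → 255
B: 146+54 = 200 → 200
= RGB(255, 255, 200)


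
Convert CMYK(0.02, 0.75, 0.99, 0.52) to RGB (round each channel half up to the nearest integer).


R = 255 × (1-C) × (1-K) = 255 × 0.98 × 0.48 = 119.952 → 120
G = 255 × (1-M) × (1-K) = 255 × 0.25 × 0.48 = 30.6 → 31
B = 255 × (1-Y) × (1-K) = 255 × 0.01 × 0.48 = 1.224 → 1
= RGB(120, 31, 1)


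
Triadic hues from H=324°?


Triadic: equally spaced at 120° intervals
H1 = 324°
H2 = (324 + 120) mod 360 = 84°
H3 = (324 + 240) mod 360 = 204°
Triadic = 324°, 84°, 204°


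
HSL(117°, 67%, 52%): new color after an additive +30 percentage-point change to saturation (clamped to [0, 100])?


Original S = 67%
Adjustment = +30 percentage points
New S = 67 + (30) = 97
Clamp to [0, 100] → 97
= HSL(117°, 97%, 52%)


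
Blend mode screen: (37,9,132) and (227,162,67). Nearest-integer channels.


Screen: C = 255 - (255-A)×(255-B)/255, rounded to nearest integer
R: 255 - (255-37)×(255-227)/255 = 255 - 6104/255 ≈ 255 - 23.937 = 231.063 → 231
G: 255 - (255-9)×(255-162)/255 = 255 - 22878/255 ≈ 255 - 89.718 = 165.282 → 165
B: 255 - (255-132)×(255-67)/255 = 255 - 23124/255 ≈ 255 - 90.682 = 164.318 → 164
= RGB(231, 165, 164)


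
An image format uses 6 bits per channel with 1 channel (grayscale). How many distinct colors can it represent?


Total bits = 6 bits/channel × 1 channels = 6 bits
Distinct colors = 2^6
= 64 colors


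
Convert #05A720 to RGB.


05 → 5 (R)
A7 → 167 (G)
20 → 32 (B)
= RGB(5, 167, 32)


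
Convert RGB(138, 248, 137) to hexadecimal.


R = 138 → 8A (hex)
G = 248 → F8 (hex)
B = 137 → 89 (hex)
Hex = #8AF889


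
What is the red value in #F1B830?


Color: #F1B830
R = F1 = 241
G = B8 = 184
B = 30 = 48
Red = 241


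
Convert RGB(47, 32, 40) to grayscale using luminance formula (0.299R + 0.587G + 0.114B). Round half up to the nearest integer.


Gray = 0.299×R + 0.587×G + 0.114×B
Gray = 0.299×47 + 0.587×32 + 0.114×40
Gray = 14.053 + 18.784 + 4.560
Gray = 37.397 → round half up → 37
Gray = 37


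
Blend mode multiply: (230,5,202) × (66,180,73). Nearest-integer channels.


Multiply: C = A×B/255, rounded to nearest integer
R: 230×66/255 = 15180/255 ≈ 59.529 → 60
G: 5×180/255 = 900/255 ≈ 3.529 → 4
B: 202×73/255 = 14746/255 ≈ 57.827 → 58
= RGB(60, 4, 58)


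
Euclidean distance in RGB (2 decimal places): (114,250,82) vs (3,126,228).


d = √[(R₁-R₂)² + (G₁-G₂)² + (B₁-B₂)²]
d = √[(114-3)² + (250-126)² + (82-228)²]
d = √[12321 + 15376 + 21316]
d = √49013
d ≈ 221.39


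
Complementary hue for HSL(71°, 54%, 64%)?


Complement = opposite side of color wheel = hue + 180°
H' = (71 + 180) mod 360 = 251°
S and L unchanged.
= HSL(251°, 54%, 64%)


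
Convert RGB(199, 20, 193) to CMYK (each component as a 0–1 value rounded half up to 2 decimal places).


R'=199/255≈0.7804, G'=20/255≈0.0784, B'=193/255≈0.7569
K = 1 - max(R',G',B') = 1 - 199/255 = 56/255 = 0.21960… → 0.22
(1-R'-K)/(1-K) simplifies to (max-R)/max with max = 199:
C = (199-199)/199 = 0/199 = 0 → 0.00
M = (199-20)/199 = 179/199 = 0.89949… → 0.90
Y = (199-193)/199 = 6/199 = 0.03015… → 0.03
= CMYK(0.00, 0.90, 0.03, 0.22)


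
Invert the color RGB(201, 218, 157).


Invert: (255-R, 255-G, 255-B)
R: 255-201 = 54
G: 255-218 = 37
B: 255-157 = 98
= RGB(54, 37, 98)


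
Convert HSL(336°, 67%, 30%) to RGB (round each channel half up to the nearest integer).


H=336°, S=0.67, L=0.30
C = (1-|2L-1|)×S = (1-|-0.40|)×0.67 = 0.402
H' = H/60 = 336/60 ≈ 5.6000; X = C×(1-|H' mod 2 - 1|) = 0.1608
m = L - C/2 = 0.30 - 0.201 = 0.099
Sector ⌊H'⌋ = 5 → (R',G',B') = (0.402, 0.0, 0.1608)
RGB = ((R'+m)×255, (G'+m)×255, (B'+m)×255) = (127.755, 25.245, 66.249)
Round half up → RGB(128, 25, 66)


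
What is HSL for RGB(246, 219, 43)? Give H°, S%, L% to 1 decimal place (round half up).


Normalize: R'=246/255≈0.9647, G'=219/255≈0.8588, B'=43/255≈0.1686
Max=246/255, Min=43/255, Δ=Max-Min=203/255
L = (Max+Min)/2 = (246+43)/510 = 289/510 = 0.56666… → L = 56.7%
L > 0.5 → S = Δ/(2-Max-Min) = 203/(510-246-43) = 203/221 = 0.91855… → S = 91.9%
(the 1/255 factors cancel in S and H, so raw channel differences can be used)
Max is R' → H = 60 × (((G-B)/Δ) mod 6) = 60 × (((219-43)/203) mod 6)
  176/203 = 0.8669…
  H = 60 × 0.8669… = 52.019…° → H = 52.0°
= HSL(52.0°, 91.9%, 56.7%)


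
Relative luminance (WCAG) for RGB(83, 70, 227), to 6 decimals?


Linearize each channel (sRGB transfer function): c = v/255; c_lin = c/12.92 if c ≤ 0.04045, else ((c+0.055)/1.055)^2.4
  R: 83/255 ≈ 0.325490 > 0.04045 → ((0.325490+0.055)/1.055)^2.4 ≈ 0.086500
  G: 70/255 ≈ 0.274510 > 0.04045 → ((0.274510+0.055)/1.055)^2.4 ≈ 0.061246
  B: 227/255 ≈ 0.890196 > 0.04045 → ((0.890196+0.055)/1.055)^2.4 ≈ 0.768151
R_lin = 0.086500, G_lin = 0.061246, B_lin = 0.768151
L = 0.2126×R + 0.7152×G + 0.0722×B
L = 0.2126×0.086500 + 0.7152×0.061246 + 0.0722×0.768151
L ≈ 0.117654


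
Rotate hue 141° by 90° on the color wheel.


New hue = (H + rotation) mod 360
New hue = (141 + 90) mod 360
= 231 mod 360
= 231°


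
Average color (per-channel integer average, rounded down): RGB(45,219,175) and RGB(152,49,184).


Midpoint: each channel = ⌊(C₁+C₂)/2⌋
R: ⌊(45+152)/2⌋ = 98
G: ⌊(219+49)/2⌋ = 134
B: ⌊(175+184)/2⌋ = 179
= RGB(98, 134, 179)


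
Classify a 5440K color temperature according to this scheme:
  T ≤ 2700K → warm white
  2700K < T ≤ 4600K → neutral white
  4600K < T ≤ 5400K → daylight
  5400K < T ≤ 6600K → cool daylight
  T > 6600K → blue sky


Temperature: 5440K
5400K < 5440K ≤ 6600K → cool daylight
Classification: cool daylight


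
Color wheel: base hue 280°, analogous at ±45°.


Base hue: 280°
Left analog: (280 - 45) mod 360 = 235°
Right analog: (280 + 45) mod 360 = 325°
Analogous hues = 235° and 325°


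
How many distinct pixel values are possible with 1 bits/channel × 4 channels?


Total bits = 1 bits/channel × 4 channels = 4 bits
Distinct pixel values = 2^4
= 16 pixel values


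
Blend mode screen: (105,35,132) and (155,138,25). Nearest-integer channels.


Screen: C = 255 - (255-A)×(255-B)/255, rounded to nearest integer
R: 255 - (255-105)×(255-155)/255 = 255 - 15000/255 ≈ 255 - 58.824 = 196.176 → 196
G: 255 - (255-35)×(255-138)/255 = 255 - 25740/255 ≈ 255 - 100.941 = 154.059 → 154
B: 255 - (255-132)×(255-25)/255 = 255 - 28290/255 ≈ 255 - 110.941 = 144.059 → 144
= RGB(196, 154, 144)


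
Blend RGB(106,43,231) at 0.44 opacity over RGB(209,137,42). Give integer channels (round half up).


C = α×F + (1-α)×B, with 1-α = 0.56
R: 0.44×106 + 0.56×209 = 46.64 + 117.04 = 163.68 → 164
G: 0.44×43 + 0.56×137 = 18.92 + 76.72 = 95.64 → 96
B: 0.44×231 + 0.56×42 = 101.64 + 23.52 = 125.16 → 125
= RGB(164, 96, 125)


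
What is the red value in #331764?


Color: #331764
R = 33 = 51
G = 17 = 23
B = 64 = 100
Red = 51


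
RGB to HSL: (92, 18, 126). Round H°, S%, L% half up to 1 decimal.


Normalize: R'=92/255≈0.3608, G'=18/255≈0.0706, B'=126/255≈0.4941
Max=126/255, Min=18/255, Δ=Max-Min=108/255
L = (Max+Min)/2 = (126+18)/510 = 144/510 = 0.28235… → L = 28.2%
L ≤ 0.5 → S = Δ/(Max+Min) = 108/(126+18) = 108/144 = 0.75 → S = 75.0%
(the 1/255 factors cancel in S and H, so raw channel differences can be used)
Max is B' → H = 60 × ((R-G)/Δ + 4) = 60 × ((92-18)/108 + 4)
  74/108 + 4 = 0.6851… + 4 = 4.6851…
  H = 60 × 4.6851… = 281.111…° → H = 281.1°
= HSL(281.1°, 75.0%, 28.2%)


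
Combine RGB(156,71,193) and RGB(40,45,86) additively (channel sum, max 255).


Additive: each channel = min(255, C₁+C₂)
R: 156+40 = 196 → 196
G: 71+45 = 116 → 116
B: 193+86 = 279 → 255
= RGB(196, 116, 255)


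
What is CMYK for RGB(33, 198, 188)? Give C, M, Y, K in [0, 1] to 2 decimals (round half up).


R'=33/255≈0.1294, G'=198/255≈0.7765, B'=188/255≈0.7373
K = 1 - max(R',G',B') = 1 - 198/255 = 57/255 = 0.22352… → 0.22
(1-R'-K)/(1-K) simplifies to (max-R)/max with max = 198:
C = (198-33)/198 = 165/198 = 0.83333… → 0.83
M = (198-198)/198 = 0/198 = 0 → 0.00
Y = (198-188)/198 = 10/198 = 0.05050… → 0.05
= CMYK(0.83, 0.00, 0.05, 0.22)


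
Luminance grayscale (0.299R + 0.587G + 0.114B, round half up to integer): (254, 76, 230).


Gray = 0.299×R + 0.587×G + 0.114×B
Gray = 0.299×254 + 0.587×76 + 0.114×230
Gray = 75.946 + 44.612 + 26.220
Gray = 146.778 → round half up → 147
Gray = 147


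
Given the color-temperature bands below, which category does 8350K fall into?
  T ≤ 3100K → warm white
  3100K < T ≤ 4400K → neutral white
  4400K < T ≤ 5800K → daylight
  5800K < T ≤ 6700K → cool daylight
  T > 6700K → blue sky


Temperature: 8350K
8350K > 6700K → blue sky
Classification: blue sky


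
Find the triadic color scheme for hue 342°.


Triadic: equally spaced at 120° intervals
H1 = 342°
H2 = (342 + 120) mod 360 = 102°
H3 = (342 + 240) mod 360 = 222°
Triadic = 342°, 102°, 222°


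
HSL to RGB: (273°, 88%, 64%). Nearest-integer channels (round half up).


H=273°, S=0.88, L=0.64
C = (1-|2L-1|)×S = (1-|0.28|)×0.88 = 0.6336
H' = H/60 = 273/60 ≈ 4.5500; X = C×(1-|H' mod 2 - 1|) = 0.34848
m = L - C/2 = 0.64 - 0.3168 = 0.3232
Sector ⌊H'⌋ = 4 → (R',G',B') = (0.34848, 0.0, 0.6336)
RGB = ((R'+m)×255, (G'+m)×255, (B'+m)×255) = (171.2784, 82.416, 243.984)
Round half up → RGB(171, 82, 244)


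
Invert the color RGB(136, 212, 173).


Invert: (255-R, 255-G, 255-B)
R: 255-136 = 119
G: 255-212 = 43
B: 255-173 = 82
= RGB(119, 43, 82)


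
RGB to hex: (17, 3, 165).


R = 17 → 11 (hex)
G = 3 → 03 (hex)
B = 165 → A5 (hex)
Hex = #1103A5


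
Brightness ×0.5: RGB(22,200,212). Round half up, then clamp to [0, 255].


Multiply each channel by 0.5, round half up, clamp to [0, 255]
R: 22×0.5 = 11
G: 200×0.5 = 100
B: 212×0.5 = 106
= RGB(11, 100, 106)


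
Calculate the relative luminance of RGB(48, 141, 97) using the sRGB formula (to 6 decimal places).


Linearize each channel (sRGB transfer function): c = v/255; c_lin = c/12.92 if c ≤ 0.04045, else ((c+0.055)/1.055)^2.4
  R: 48/255 ≈ 0.188235 > 0.04045 → ((0.188235+0.055)/1.055)^2.4 ≈ 0.029557
  G: 141/255 ≈ 0.552941 > 0.04045 → ((0.552941+0.055)/1.055)^2.4 ≈ 0.266356
  B: 97/255 ≈ 0.380392 > 0.04045 → ((0.380392+0.055)/1.055)^2.4 ≈ 0.119538
R_lin = 0.029557, G_lin = 0.266356, B_lin = 0.119538
L = 0.2126×R + 0.7152×G + 0.0722×B
L = 0.2126×0.029557 + 0.7152×0.266356 + 0.0722×0.119538
L ≈ 0.205412


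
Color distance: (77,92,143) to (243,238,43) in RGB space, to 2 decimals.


d = √[(R₁-R₂)² + (G₁-G₂)² + (B₁-B₂)²]
d = √[(77-243)² + (92-238)² + (143-43)²]
d = √[27556 + 21316 + 10000]
d = √58872
d ≈ 242.64


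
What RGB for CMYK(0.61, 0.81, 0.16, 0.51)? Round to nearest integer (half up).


R = 255 × (1-C) × (1-K) = 255 × 0.39 × 0.49 = 48.7305 → 49
G = 255 × (1-M) × (1-K) = 255 × 0.19 × 0.49 = 23.7405 → 24
B = 255 × (1-Y) × (1-K) = 255 × 0.84 × 0.49 = 104.958 → 105
= RGB(49, 24, 105)


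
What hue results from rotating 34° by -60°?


New hue = (H + rotation) mod 360
New hue = (34 -60) mod 360
= -26 mod 360
= 334°


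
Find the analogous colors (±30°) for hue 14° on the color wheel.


Base hue: 14°
Left analog: (14 - 30) mod 360 = 344°
Right analog: (14 + 30) mod 360 = 44°
Analogous hues = 344° and 44°


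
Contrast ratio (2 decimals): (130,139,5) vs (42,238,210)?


Linearize each sRGB channel c=v/255: c/12.92 if c ≤ 0.04045 else ((c+0.055)/1.055)^2.4
L = 0.2126×R_lin + 0.7152×G_lin + 0.0722×B_lin
Color 1 (130,139,5):
  R=130: 130/255≈0.5098 > 0.04045 → ((0.5098+0.055)/1.055)^2.4 ≈ 0.22323
  G=139: 139/255≈0.5451 > 0.04045 → ((0.5451+0.055)/1.055)^2.4 ≈ 0.25818
  B=5: 5/255≈0.0196 ≤ 0.04045 → 0.0196/12.92 ≈ 0.00152
  L1 = 0.2126×0.22323 + 0.7152×0.25818 + 0.0722×0.00152 ≈ 0.23222
Color 2 (42,238,210):
  R=42: 42/255≈0.1647 > 0.04045 → ((0.1647+0.055)/1.055)^2.4 ≈ 0.02315
  G=238: 238/255≈0.9333 > 0.04045 → ((0.9333+0.055)/1.055)^2.4 ≈ 0.85499
  B=210: 210/255≈0.8235 > 0.04045 → ((0.8235+0.055)/1.055)^2.4 ≈ 0.64448
  L2 = 0.2126×0.02315 + 0.7152×0.85499 + 0.0722×0.64448 ≈ 0.66294
Lighter = 0.66294, Darker = 0.23222
Ratio = (L_lighter + 0.05) / (L_darker + 0.05)
Ratio = (0.66294 + 0.05) / (0.23222 + 0.05) = 0.71294 / 0.28222 ≈ 2.5262
Ratio ≈ 2.53:1


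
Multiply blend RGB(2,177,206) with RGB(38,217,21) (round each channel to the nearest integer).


Multiply: C = A×B/255, rounded to nearest integer
R: 2×38/255 = 76/255 ≈ 0.298 → 0
G: 177×217/255 = 38409/255 ≈ 150.624 → 151
B: 206×21/255 = 4326/255 ≈ 16.965 → 17
= RGB(0, 151, 17)


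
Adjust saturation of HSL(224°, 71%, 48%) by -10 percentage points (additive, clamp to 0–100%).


Original S = 71%
Adjustment = -10 percentage points
New S = 71 + (-10) = 61
Clamp to [0, 100] → 61
= HSL(224°, 61%, 48%)


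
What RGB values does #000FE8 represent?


00 → 0 (R)
0F → 15 (G)
E8 → 232 (B)
= RGB(0, 15, 232)


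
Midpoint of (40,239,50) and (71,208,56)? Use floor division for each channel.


Midpoint: each channel = ⌊(C₁+C₂)/2⌋
R: ⌊(40+71)/2⌋ = 55
G: ⌊(239+208)/2⌋ = 223
B: ⌊(50+56)/2⌋ = 53
= RGB(55, 223, 53)


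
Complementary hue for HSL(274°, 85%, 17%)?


Complement = opposite side of color wheel = hue + 180°
H' = (274 + 180) mod 360 = 94°
S and L unchanged.
= HSL(94°, 85%, 17%)


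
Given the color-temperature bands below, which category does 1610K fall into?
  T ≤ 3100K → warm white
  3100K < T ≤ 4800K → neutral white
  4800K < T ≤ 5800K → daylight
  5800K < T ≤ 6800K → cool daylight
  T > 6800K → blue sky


Temperature: 1610K
1610K ≤ 3100K → warm white
Classification: warm white


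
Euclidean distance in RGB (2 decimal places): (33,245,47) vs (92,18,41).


d = √[(R₁-R₂)² + (G₁-G₂)² + (B₁-B₂)²]
d = √[(33-92)² + (245-18)² + (47-41)²]
d = √[3481 + 51529 + 36]
d = √55046
d ≈ 234.62


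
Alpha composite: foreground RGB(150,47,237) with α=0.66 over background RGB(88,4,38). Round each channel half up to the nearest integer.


C = α×F + (1-α)×B, with 1-α = 0.34
R: 0.66×150 + 0.34×88 = 99.00 + 29.92 = 128.92 → 129
G: 0.66×47 + 0.34×4 = 31.02 + 1.36 = 32.38 → 32
B: 0.66×237 + 0.34×38 = 156.42 + 12.92 = 169.34 → 169
= RGB(129, 32, 169)


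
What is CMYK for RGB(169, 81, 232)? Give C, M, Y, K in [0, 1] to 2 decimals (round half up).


R'=169/255≈0.6627, G'=81/255≈0.3176, B'=232/255≈0.9098
K = 1 - max(R',G',B') = 1 - 232/255 = 23/255 = 0.09019… → 0.09
(1-R'-K)/(1-K) simplifies to (max-R)/max with max = 232:
C = (232-169)/232 = 63/232 = 0.27155… → 0.27
M = (232-81)/232 = 151/232 = 0.65086… → 0.65
Y = (232-232)/232 = 0/232 = 0 → 0.00
= CMYK(0.27, 0.65, 0.00, 0.09)


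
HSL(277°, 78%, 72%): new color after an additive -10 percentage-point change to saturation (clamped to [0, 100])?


Original S = 78%
Adjustment = -10 percentage points
New S = 78 + (-10) = 68
Clamp to [0, 100] → 68
= HSL(277°, 68%, 72%)


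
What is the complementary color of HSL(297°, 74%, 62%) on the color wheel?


Complement = opposite side of color wheel = hue + 180°
H' = (297 + 180) mod 360 = 117°
S and L unchanged.
= HSL(117°, 74%, 62%)


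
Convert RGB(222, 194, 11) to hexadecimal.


R = 222 → DE (hex)
G = 194 → C2 (hex)
B = 11 → 0B (hex)
Hex = #DEC20B


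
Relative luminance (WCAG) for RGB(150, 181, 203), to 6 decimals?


Linearize each channel (sRGB transfer function): c = v/255; c_lin = c/12.92 if c ≤ 0.04045, else ((c+0.055)/1.055)^2.4
  R: 150/255 ≈ 0.588235 > 0.04045 → ((0.588235+0.055)/1.055)^2.4 ≈ 0.304987
  G: 181/255 ≈ 0.709804 > 0.04045 → ((0.709804+0.055)/1.055)^2.4 ≈ 0.462077
  B: 203/255 ≈ 0.796078 > 0.04045 → ((0.796078+0.055)/1.055)^2.4 ≈ 0.597202
R_lin = 0.304987, G_lin = 0.462077, B_lin = 0.597202
L = 0.2126×R + 0.7152×G + 0.0722×B
L = 0.2126×0.304987 + 0.7152×0.462077 + 0.0722×0.597202
L ≈ 0.438436


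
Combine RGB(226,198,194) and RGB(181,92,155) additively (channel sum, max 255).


Additive: each channel = min(255, C₁+C₂)
R: 226+181 = 407 → 255
G: 198+92 = 290 → 255
B: 194+155 = 349 → 255
= RGB(255, 255, 255)


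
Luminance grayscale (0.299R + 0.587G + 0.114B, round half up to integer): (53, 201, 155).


Gray = 0.299×R + 0.587×G + 0.114×B
Gray = 0.299×53 + 0.587×201 + 0.114×155
Gray = 15.847 + 117.987 + 17.670
Gray = 151.504 → round half up → 152
Gray = 152


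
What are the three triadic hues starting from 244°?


Triadic: equally spaced at 120° intervals
H1 = 244°
H2 = (244 + 120) mod 360 = 4°
H3 = (244 + 240) mod 360 = 124°
Triadic = 244°, 4°, 124°


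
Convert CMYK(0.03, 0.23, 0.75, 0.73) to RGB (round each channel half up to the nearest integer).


R = 255 × (1-C) × (1-K) = 255 × 0.97 × 0.27 = 66.7845 → 67
G = 255 × (1-M) × (1-K) = 255 × 0.77 × 0.27 = 53.0145 → 53
B = 255 × (1-Y) × (1-K) = 255 × 0.25 × 0.27 = 17.2125 → 17
= RGB(67, 53, 17)


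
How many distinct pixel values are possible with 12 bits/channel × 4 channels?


Total bits = 12 bits/channel × 4 channels = 48 bits
Distinct pixel values = 2^48
= 281,474,976,710,656 pixel values


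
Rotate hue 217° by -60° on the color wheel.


New hue = (H + rotation) mod 360
New hue = (217 -60) mod 360
= 157 mod 360
= 157°


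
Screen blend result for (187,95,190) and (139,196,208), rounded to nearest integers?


Screen: C = 255 - (255-A)×(255-B)/255, rounded to nearest integer
R: 255 - (255-187)×(255-139)/255 = 255 - 7888/255 ≈ 255 - 30.933 = 224.067 → 224
G: 255 - (255-95)×(255-196)/255 = 255 - 9440/255 ≈ 255 - 37.020 = 217.980 → 218
B: 255 - (255-190)×(255-208)/255 = 255 - 3055/255 ≈ 255 - 11.980 = 243.020 → 243
= RGB(224, 218, 243)


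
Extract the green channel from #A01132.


Color: #A01132
R = A0 = 160
G = 11 = 17
B = 32 = 50
Green = 17


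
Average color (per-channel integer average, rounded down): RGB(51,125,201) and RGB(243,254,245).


Midpoint: each channel = ⌊(C₁+C₂)/2⌋
R: ⌊(51+243)/2⌋ = 147
G: ⌊(125+254)/2⌋ = 189
B: ⌊(201+245)/2⌋ = 223
= RGB(147, 189, 223)


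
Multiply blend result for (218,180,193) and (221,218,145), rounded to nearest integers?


Multiply: C = A×B/255, rounded to nearest integer
R: 218×221/255 = 48178/255 ≈ 188.933 → 189
G: 180×218/255 = 39240/255 ≈ 153.882 → 154
B: 193×145/255 = 27985/255 ≈ 109.745 → 110
= RGB(189, 154, 110)


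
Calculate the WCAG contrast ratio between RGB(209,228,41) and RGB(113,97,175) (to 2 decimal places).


Linearize each sRGB channel c=v/255: c/12.92 if c ≤ 0.04045 else ((c+0.055)/1.055)^2.4
L = 0.2126×R_lin + 0.7152×G_lin + 0.0722×B_lin
Color 1 (209,228,41):
  R=209: 209/255≈0.8196 > 0.04045 → ((0.8196+0.055)/1.055)^2.4 ≈ 0.63760
  G=228: 228/255≈0.8941 > 0.04045 → ((0.8941+0.055)/1.055)^2.4 ≈ 0.77582
  B=41: 41/255≈0.1608 > 0.04045 → ((0.1608+0.055)/1.055)^2.4 ≈ 0.02217
  L1 = 0.2126×0.63760 + 0.7152×0.77582 + 0.0722×0.02217 ≈ 0.69202
Color 2 (113,97,175):
  R=113: 113/255≈0.4431 > 0.04045 → ((0.4431+0.055)/1.055)^2.4 ≈ 0.16513
  G=97: 97/255≈0.3804 > 0.04045 → ((0.3804+0.055)/1.055)^2.4 ≈ 0.11954
  B=175: 175/255≈0.6863 > 0.04045 → ((0.6863+0.055)/1.055)^2.4 ≈ 0.42869
  L2 = 0.2126×0.16513 + 0.7152×0.11954 + 0.0722×0.42869 ≈ 0.15155
Lighter = 0.69202, Darker = 0.15155
Ratio = (L_lighter + 0.05) / (L_darker + 0.05)
Ratio = (0.69202 + 0.05) / (0.15155 + 0.05) = 0.74202 / 0.20155 ≈ 3.6815
Ratio ≈ 3.68:1


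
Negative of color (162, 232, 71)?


Invert: (255-R, 255-G, 255-B)
R: 255-162 = 93
G: 255-232 = 23
B: 255-71 = 184
= RGB(93, 23, 184)


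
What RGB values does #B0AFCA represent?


B0 → 176 (R)
AF → 175 (G)
CA → 202 (B)
= RGB(176, 175, 202)


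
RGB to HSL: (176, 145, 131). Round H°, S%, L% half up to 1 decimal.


Normalize: R'=176/255≈0.6902, G'=145/255≈0.5686, B'=131/255≈0.5137
Max=176/255, Min=131/255, Δ=Max-Min=45/255
L = (Max+Min)/2 = (176+131)/510 = 307/510 = 0.60196… → L = 60.2%
L > 0.5 → S = Δ/(2-Max-Min) = 45/(510-176-131) = 45/203 = 0.22167… → S = 22.2%
(the 1/255 factors cancel in S and H, so raw channel differences can be used)
Max is R' → H = 60 × (((G-B)/Δ) mod 6) = 60 × (((145-131)/45) mod 6)
  14/45 = 0.3111…
  H = 60 × 0.3111… = 18.666…° → H = 18.7°
= HSL(18.7°, 22.2%, 60.2%)


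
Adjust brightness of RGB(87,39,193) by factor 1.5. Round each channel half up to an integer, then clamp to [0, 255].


Multiply each channel by 1.5, round half up, clamp to [0, 255]
R: 87×1.5 = 130.5 → round → 131
G: 39×1.5 = 58.5 → round → 59
B: 193×1.5 = 289.5 → round → 290 → clamp → 255
= RGB(131, 59, 255)


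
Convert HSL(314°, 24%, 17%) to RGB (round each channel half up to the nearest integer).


H=314°, S=0.24, L=0.17
C = (1-|2L-1|)×S = (1-|-0.66|)×0.24 = 0.0816
H' = H/60 = 314/60 ≈ 5.2333; X = C×(1-|H' mod 2 - 1|) = 0.06256
m = L - C/2 = 0.17 - 0.0408 = 0.1292
Sector ⌊H'⌋ = 5 → (R',G',B') = (0.0816, 0.0, 0.06256)
RGB = ((R'+m)×255, (G'+m)×255, (B'+m)×255) = (53.754, 32.946, 48.8988)
Round half up → RGB(54, 33, 49)


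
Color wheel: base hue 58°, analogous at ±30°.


Base hue: 58°
Left analog: (58 - 30) mod 360 = 28°
Right analog: (58 + 30) mod 360 = 88°
Analogous hues = 28° and 88°


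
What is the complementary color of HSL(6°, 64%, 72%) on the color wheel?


Complement = opposite side of color wheel = hue + 180°
H' = (6 + 180) mod 360 = 186°
S and L unchanged.
= HSL(186°, 64%, 72%)


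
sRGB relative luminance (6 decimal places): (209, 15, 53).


Linearize each channel (sRGB transfer function): c = v/255; c_lin = c/12.92 if c ≤ 0.04045, else ((c+0.055)/1.055)^2.4
  R: 209/255 ≈ 0.819608 > 0.04045 → ((0.819608+0.055)/1.055)^2.4 ≈ 0.637597
  G: 15/255 ≈ 0.058824 > 0.04045 → ((0.058824+0.055)/1.055)^2.4 ≈ 0.004777
  B: 53/255 ≈ 0.207843 > 0.04045 → ((0.207843+0.055)/1.055)^2.4 ≈ 0.035601
R_lin = 0.637597, G_lin = 0.004777, B_lin = 0.035601
L = 0.2126×R + 0.7152×G + 0.0722×B
L = 0.2126×0.637597 + 0.7152×0.004777 + 0.0722×0.035601
L ≈ 0.141540


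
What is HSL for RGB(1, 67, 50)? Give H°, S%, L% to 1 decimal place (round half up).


Normalize: R'=1/255≈0.0039, G'=67/255≈0.2627, B'=50/255≈0.1961
Max=67/255, Min=1/255, Δ=Max-Min=66/255
L = (Max+Min)/2 = (67+1)/510 = 68/510 = 0.13333… → L = 13.3%
L ≤ 0.5 → S = Δ/(Max+Min) = 66/(67+1) = 66/68 = 0.97058… → S = 97.1%
(the 1/255 factors cancel in S and H, so raw channel differences can be used)
Max is G' → H = 60 × ((B-R)/Δ + 2) = 60 × ((50-1)/66 + 2)
  49/66 + 2 = 0.7424… + 2 = 2.7424…
  H = 60 × 2.7424… = 164.545…° → H = 164.5°
= HSL(164.5°, 97.1%, 13.3%)


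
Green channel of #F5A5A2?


Color: #F5A5A2
R = F5 = 245
G = A5 = 165
B = A2 = 162
Green = 165


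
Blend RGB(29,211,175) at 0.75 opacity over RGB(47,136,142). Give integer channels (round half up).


C = α×F + (1-α)×B, with 1-α = 0.25
R: 0.75×29 + 0.25×47 = 21.75 + 11.75 = 33.50 → 34
G: 0.75×211 + 0.25×136 = 158.25 + 34.00 = 192.25 → 192
B: 0.75×175 + 0.25×142 = 131.25 + 35.50 = 166.75 → 167
= RGB(34, 192, 167)


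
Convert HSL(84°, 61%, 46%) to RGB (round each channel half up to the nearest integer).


H=84°, S=0.61, L=0.46
C = (1-|2L-1|)×S = (1-|-0.08|)×0.61 = 0.5612
H' = H/60 = 84/60 ≈ 1.4000; X = C×(1-|H' mod 2 - 1|) = 0.33672
m = L - C/2 = 0.46 - 0.2806 = 0.1794
Sector ⌊H'⌋ = 1 → (R',G',B') = (0.33672, 0.5612, 0.0)
RGB = ((R'+m)×255, (G'+m)×255, (B'+m)×255) = (131.6106, 188.853, 45.747)
Round half up → RGB(132, 189, 46)


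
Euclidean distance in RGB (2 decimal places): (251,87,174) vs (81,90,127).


d = √[(R₁-R₂)² + (G₁-G₂)² + (B₁-B₂)²]
d = √[(251-81)² + (87-90)² + (174-127)²]
d = √[28900 + 9 + 2209]
d = √31118
d ≈ 176.40


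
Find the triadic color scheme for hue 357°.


Triadic: equally spaced at 120° intervals
H1 = 357°
H2 = (357 + 120) mod 360 = 117°
H3 = (357 + 240) mod 360 = 237°
Triadic = 357°, 117°, 237°


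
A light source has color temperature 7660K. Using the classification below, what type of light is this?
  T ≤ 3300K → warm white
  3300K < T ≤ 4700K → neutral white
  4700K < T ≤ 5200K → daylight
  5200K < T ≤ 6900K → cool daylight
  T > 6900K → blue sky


Temperature: 7660K
7660K > 6900K → blue sky
Classification: blue sky


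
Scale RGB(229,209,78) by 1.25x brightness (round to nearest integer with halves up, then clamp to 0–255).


Multiply each channel by 1.25, round half up, clamp to [0, 255]
R: 229×1.25 = 286.25 → round → 286 → clamp → 255
G: 209×1.25 = 261.25 → round → 261 → clamp → 255
B: 78×1.25 = 97.5 → round → 98
= RGB(255, 255, 98)


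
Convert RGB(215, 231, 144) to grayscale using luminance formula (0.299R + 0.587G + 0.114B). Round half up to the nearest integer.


Gray = 0.299×R + 0.587×G + 0.114×B
Gray = 0.299×215 + 0.587×231 + 0.114×144
Gray = 64.285 + 135.597 + 16.416
Gray = 216.298 → round half up → 216
Gray = 216


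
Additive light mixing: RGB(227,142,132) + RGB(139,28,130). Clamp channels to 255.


Additive: each channel = min(255, C₁+C₂)
R: 227+139 = 366 → 255
G: 142+28 = 170 → 170
B: 132+130 = 262 → 255
= RGB(255, 170, 255)


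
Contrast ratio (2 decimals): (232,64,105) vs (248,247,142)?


Linearize each sRGB channel c=v/255: c/12.92 if c ≤ 0.04045 else ((c+0.055)/1.055)^2.4
L = 0.2126×R_lin + 0.7152×G_lin + 0.0722×B_lin
Color 1 (232,64,105):
  R=232: 232/255≈0.9098 > 0.04045 → ((0.9098+0.055)/1.055)^2.4 ≈ 0.80695
  G=64: 64/255≈0.2510 > 0.04045 → ((0.2510+0.055)/1.055)^2.4 ≈ 0.05127
  B=105: 105/255≈0.4118 > 0.04045 → ((0.4118+0.055)/1.055)^2.4 ≈ 0.14126
  L1 = 0.2126×0.80695 + 0.7152×0.05127 + 0.0722×0.14126 ≈ 0.21843
Color 2 (248,247,142):
  R=248: 248/255≈0.9725 > 0.04045 → ((0.9725+0.055)/1.055)^2.4 ≈ 0.93869
  G=247: 247/255≈0.9686 > 0.04045 → ((0.9686+0.055)/1.055)^2.4 ≈ 0.93011
  B=142: 142/255≈0.5569 > 0.04045 → ((0.5569+0.055)/1.055)^2.4 ≈ 0.27050
  L2 = 0.2126×0.93869 + 0.7152×0.93011 + 0.0722×0.27050 ≈ 0.88431
Lighter = 0.88431, Darker = 0.21843
Ratio = (L_lighter + 0.05) / (L_darker + 0.05)
Ratio = (0.88431 + 0.05) / (0.21843 + 0.05) = 0.93431 / 0.26843 ≈ 3.4807
Ratio ≈ 3.48:1


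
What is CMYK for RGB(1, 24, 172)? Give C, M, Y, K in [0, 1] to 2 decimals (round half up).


R'=1/255≈0.0039, G'=24/255≈0.0941, B'=172/255≈0.6745
K = 1 - max(R',G',B') = 1 - 172/255 = 83/255 = 0.32549… → 0.33
(1-R'-K)/(1-K) simplifies to (max-R)/max with max = 172:
C = (172-1)/172 = 171/172 = 0.99418… → 0.99
M = (172-24)/172 = 148/172 = 0.86046… → 0.86
Y = (172-172)/172 = 0/172 = 0 → 0.00
= CMYK(0.99, 0.86, 0.00, 0.33)


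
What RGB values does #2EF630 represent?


2E → 46 (R)
F6 → 246 (G)
30 → 48 (B)
= RGB(46, 246, 48)


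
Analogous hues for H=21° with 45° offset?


Base hue: 21°
Left analog: (21 - 45) mod 360 = 336°
Right analog: (21 + 45) mod 360 = 66°
Analogous hues = 336° and 66°


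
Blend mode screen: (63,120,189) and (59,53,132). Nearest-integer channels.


Screen: C = 255 - (255-A)×(255-B)/255, rounded to nearest integer
R: 255 - (255-63)×(255-59)/255 = 255 - 37632/255 ≈ 255 - 147.576 = 107.424 → 107
G: 255 - (255-120)×(255-53)/255 = 255 - 27270/255 ≈ 255 - 106.941 = 148.059 → 148
B: 255 - (255-189)×(255-132)/255 = 255 - 8118/255 ≈ 255 - 31.835 = 223.165 → 223
= RGB(107, 148, 223)


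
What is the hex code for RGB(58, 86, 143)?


R = 58 → 3A (hex)
G = 86 → 56 (hex)
B = 143 → 8F (hex)
Hex = #3A568F


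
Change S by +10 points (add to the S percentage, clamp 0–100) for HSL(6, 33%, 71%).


Original S = 33%
Adjustment = +10 percentage points
New S = 33 + (10) = 43
Clamp to [0, 100] → 43
= HSL(6°, 43%, 71%)


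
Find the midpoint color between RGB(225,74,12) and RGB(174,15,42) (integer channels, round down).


Midpoint: each channel = ⌊(C₁+C₂)/2⌋
R: ⌊(225+174)/2⌋ = 199
G: ⌊(74+15)/2⌋ = 44
B: ⌊(12+42)/2⌋ = 27
= RGB(199, 44, 27)


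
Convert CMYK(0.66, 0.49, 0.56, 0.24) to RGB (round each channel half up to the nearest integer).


R = 255 × (1-C) × (1-K) = 255 × 0.34 × 0.76 = 65.892 → 66
G = 255 × (1-M) × (1-K) = 255 × 0.51 × 0.76 = 98.838 → 99
B = 255 × (1-Y) × (1-K) = 255 × 0.44 × 0.76 = 85.272 → 85
= RGB(66, 99, 85)


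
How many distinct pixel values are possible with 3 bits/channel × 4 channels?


Total bits = 3 bits/channel × 4 channels = 12 bits
Distinct pixel values = 2^12
= 4,096 pixel values


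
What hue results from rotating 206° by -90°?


New hue = (H + rotation) mod 360
New hue = (206 -90) mod 360
= 116 mod 360
= 116°


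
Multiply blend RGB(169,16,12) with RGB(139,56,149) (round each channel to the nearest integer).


Multiply: C = A×B/255, rounded to nearest integer
R: 169×139/255 = 23491/255 ≈ 92.122 → 92
G: 16×56/255 = 896/255 ≈ 3.514 → 4
B: 12×149/255 = 1788/255 ≈ 7.012 → 7
= RGB(92, 4, 7)


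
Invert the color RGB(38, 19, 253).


Invert: (255-R, 255-G, 255-B)
R: 255-38 = 217
G: 255-19 = 236
B: 255-253 = 2
= RGB(217, 236, 2)


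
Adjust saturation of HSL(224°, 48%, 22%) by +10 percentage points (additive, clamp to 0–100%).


Original S = 48%
Adjustment = +10 percentage points
New S = 48 + (10) = 58
Clamp to [0, 100] → 58
= HSL(224°, 58%, 22%)


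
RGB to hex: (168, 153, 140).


R = 168 → A8 (hex)
G = 153 → 99 (hex)
B = 140 → 8C (hex)
Hex = #A8998C


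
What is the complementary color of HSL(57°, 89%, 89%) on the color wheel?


Complement = opposite side of color wheel = hue + 180°
H' = (57 + 180) mod 360 = 237°
S and L unchanged.
= HSL(237°, 89%, 89%)


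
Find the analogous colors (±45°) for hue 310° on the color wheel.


Base hue: 310°
Left analog: (310 - 45) mod 360 = 265°
Right analog: (310 + 45) mod 360 = 355°
Analogous hues = 265° and 355°


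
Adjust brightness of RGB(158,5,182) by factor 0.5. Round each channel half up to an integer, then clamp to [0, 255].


Multiply each channel by 0.5, round half up, clamp to [0, 255]
R: 158×0.5 = 79
G: 5×0.5 = 2.5 → round → 3
B: 182×0.5 = 91
= RGB(79, 3, 91)


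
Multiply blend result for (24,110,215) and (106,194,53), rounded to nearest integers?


Multiply: C = A×B/255, rounded to nearest integer
R: 24×106/255 = 2544/255 ≈ 9.976 → 10
G: 110×194/255 = 21340/255 ≈ 83.686 → 84
B: 215×53/255 = 11395/255 ≈ 44.686 → 45
= RGB(10, 84, 45)


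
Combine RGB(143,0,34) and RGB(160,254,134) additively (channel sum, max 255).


Additive: each channel = min(255, C₁+C₂)
R: 143+160 = 303 → 255
G: 0+254 = 254 → 254
B: 34+134 = 168 → 168
= RGB(255, 254, 168)


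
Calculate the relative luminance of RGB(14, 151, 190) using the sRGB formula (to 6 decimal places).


Linearize each channel (sRGB transfer function): c = v/255; c_lin = c/12.92 if c ≤ 0.04045, else ((c+0.055)/1.055)^2.4
  R: 14/255 ≈ 0.054902 > 0.04045 → ((0.054902+0.055)/1.055)^2.4 ≈ 0.004391
  G: 151/255 ≈ 0.592157 > 0.04045 → ((0.592157+0.055)/1.055)^2.4 ≈ 0.309469
  B: 190/255 ≈ 0.745098 > 0.04045 → ((0.745098+0.055)/1.055)^2.4 ≈ 0.514918
R_lin = 0.004391, G_lin = 0.309469, B_lin = 0.514918
L = 0.2126×R + 0.7152×G + 0.0722×B
L = 0.2126×0.004391 + 0.7152×0.309469 + 0.0722×0.514918
L ≈ 0.259443


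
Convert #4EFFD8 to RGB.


4E → 78 (R)
FF → 255 (G)
D8 → 216 (B)
= RGB(78, 255, 216)


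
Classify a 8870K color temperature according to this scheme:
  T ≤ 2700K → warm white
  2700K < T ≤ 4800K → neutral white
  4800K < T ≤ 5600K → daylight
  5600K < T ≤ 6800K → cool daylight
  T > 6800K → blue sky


Temperature: 8870K
8870K > 6800K → blue sky
Classification: blue sky


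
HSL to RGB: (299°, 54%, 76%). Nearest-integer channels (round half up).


H=299°, S=0.54, L=0.76
C = (1-|2L-1|)×S = (1-|0.52|)×0.54 = 0.2592
H' = H/60 = 299/60 ≈ 4.9833; X = C×(1-|H' mod 2 - 1|) = 0.25488
m = L - C/2 = 0.76 - 0.1296 = 0.6304
Sector ⌊H'⌋ = 4 → (R',G',B') = (0.25488, 0.0, 0.2592)
RGB = ((R'+m)×255, (G'+m)×255, (B'+m)×255) = (225.7464, 160.752, 226.848)
Round half up → RGB(226, 161, 227)
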